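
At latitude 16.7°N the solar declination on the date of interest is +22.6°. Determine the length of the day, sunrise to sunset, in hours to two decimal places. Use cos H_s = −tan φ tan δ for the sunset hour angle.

cos H_s = −tan(16.7°) · tan(22.6°) = -0.1249, so H_s = arccos(-0.1249) = 97.17°.
Day length = 2 H_s / 15° h⁻¹ = 194.34° / 15 = 12.956 h.

12.96 hours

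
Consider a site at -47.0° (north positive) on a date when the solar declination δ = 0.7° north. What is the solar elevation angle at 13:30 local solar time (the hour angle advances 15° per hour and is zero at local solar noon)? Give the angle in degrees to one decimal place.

38.4°

Hour angle H = 15° × (13.5 − 12) = 22.50°.
cos θ_z = sin φ sin δ + cos φ cos δ cos H = (-0.7314)(0.0122) + (0.6820)(0.9999)(0.9239) = 0.6211.
θ_z = arccos(0.6211) = 51.60°, so the elevation is 90° − 51.60° = 38.40°.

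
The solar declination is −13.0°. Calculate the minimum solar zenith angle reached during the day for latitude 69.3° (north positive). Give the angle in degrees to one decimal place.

82.3°

At local solar noon the hour angle is zero, so the zenith angle is |φ − δ| = |69.3° − (-13.0°)| = 82.3°.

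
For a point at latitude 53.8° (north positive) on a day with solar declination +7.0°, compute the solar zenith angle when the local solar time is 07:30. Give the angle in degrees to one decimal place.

Hour angle H = 15° × (7.5 − 12) = -67.50°.
cos θ_z = sin φ sin δ + cos φ cos δ cos H = (0.8070)(0.1219) + (0.5906)(0.9925)(0.3827) = 0.3227.
θ_z = arccos(0.3227) = 71.17°.

71.2°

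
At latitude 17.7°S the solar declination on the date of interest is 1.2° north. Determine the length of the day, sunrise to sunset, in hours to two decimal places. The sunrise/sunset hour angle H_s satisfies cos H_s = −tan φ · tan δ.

cos H_s = −tan(-17.7°) · tan(1.2°) = 0.0067, so H_s = arccos(0.0067) = 89.62°.
Day length = 2 H_s / 15° h⁻¹ = 179.24° / 15 = 11.949 h.

11.95 hours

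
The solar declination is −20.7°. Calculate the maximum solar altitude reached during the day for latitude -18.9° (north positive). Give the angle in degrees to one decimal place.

88.2°

At local solar noon the hour angle is zero, so the elevation is 90° − |φ − δ| = 90° − |-18.9° − (-20.7°)| = 90° − 1.8° = 88.2°.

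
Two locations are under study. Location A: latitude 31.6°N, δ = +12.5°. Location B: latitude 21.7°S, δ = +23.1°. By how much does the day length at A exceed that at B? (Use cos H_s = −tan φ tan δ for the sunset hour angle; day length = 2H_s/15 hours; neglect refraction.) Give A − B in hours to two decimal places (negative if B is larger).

A: H_s = arccos(−tan 31.6° · tan 12.5°) = 97.84°, so 2H_s/15 = 13.0453 h.
B: H_s = arccos(−tan -21.7° · tan 23.1°) = 80.23°, so 2H_s/15 = 10.6973 h.
A − B = 13.0453 − 10.6973 = 2.3480 h.

+2.35 h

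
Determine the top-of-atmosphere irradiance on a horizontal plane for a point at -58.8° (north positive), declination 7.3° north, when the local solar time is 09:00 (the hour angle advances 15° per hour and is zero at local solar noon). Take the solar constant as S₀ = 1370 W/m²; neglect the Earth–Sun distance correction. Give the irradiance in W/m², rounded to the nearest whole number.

349 W/m²

Hour angle H = 15° × (9 − 12) = -45.00°.
cos θ_z = sin φ sin δ + cos φ cos δ cos H = (-0.8554)(0.1271) + (0.5180)(0.9919)(0.7071) = 0.2546.
Top-of-atmosphere irradiance = S₀ cos θ_z = 1370 × 0.2546 = 348.80 W/m².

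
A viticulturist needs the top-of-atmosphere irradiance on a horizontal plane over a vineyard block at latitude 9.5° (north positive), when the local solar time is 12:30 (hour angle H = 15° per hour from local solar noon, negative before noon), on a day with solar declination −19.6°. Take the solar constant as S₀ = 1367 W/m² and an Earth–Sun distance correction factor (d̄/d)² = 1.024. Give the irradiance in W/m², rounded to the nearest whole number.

1212 W/m²

Hour angle H = 15° × (12.5 − 12) = 7.50°.
cos θ_z = sin φ sin δ + cos φ cos δ cos H = (0.1650)(-0.3355) + (0.9863)(0.9421)(0.9914) = 0.8658.
Top-of-atmosphere irradiance = S₀ (d̄/d)² cos θ_z = 1367 × 1.024 × 0.8658 = 1211.95 W/m².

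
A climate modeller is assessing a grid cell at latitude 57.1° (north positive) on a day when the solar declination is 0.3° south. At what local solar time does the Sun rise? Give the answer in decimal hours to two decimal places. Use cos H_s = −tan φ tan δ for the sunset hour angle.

6.03 h

cos H_s = −tan(57.1°) · tan(-0.3°) = 0.0081, so H_s = arccos(0.0081) = 89.54°.
Sunrise is at 12 − H_s/15 = 12 − 5.969 = 6.031 h local solar time.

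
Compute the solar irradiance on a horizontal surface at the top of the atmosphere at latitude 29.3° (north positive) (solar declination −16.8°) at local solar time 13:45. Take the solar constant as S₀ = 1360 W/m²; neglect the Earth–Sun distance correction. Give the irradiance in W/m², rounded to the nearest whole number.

826 W/m²

Hour angle H = 15° × (13.75 − 12) = 26.25°.
cos θ_z = sin(29.3°) sin(-16.8°) + cos(29.3°) cos(-16.8°) cos(26.25°) = -0.1414 + 0.7488 = 0.6074.
Top-of-atmosphere irradiance = S₀ cos θ_z = 1360 × 0.6074 = 826.06 W/m².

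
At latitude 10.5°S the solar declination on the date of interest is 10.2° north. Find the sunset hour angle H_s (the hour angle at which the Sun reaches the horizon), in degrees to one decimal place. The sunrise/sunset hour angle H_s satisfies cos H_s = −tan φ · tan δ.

88.1°

The sunset hour angle satisfies cos H_s = −tan φ tan δ = 0.0333, giving H_s = 88.09°.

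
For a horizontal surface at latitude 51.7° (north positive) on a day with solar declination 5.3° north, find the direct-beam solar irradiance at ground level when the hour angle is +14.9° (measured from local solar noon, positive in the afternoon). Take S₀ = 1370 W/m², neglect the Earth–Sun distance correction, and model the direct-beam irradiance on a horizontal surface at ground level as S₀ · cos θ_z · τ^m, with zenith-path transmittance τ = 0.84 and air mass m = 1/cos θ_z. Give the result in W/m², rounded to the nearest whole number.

706 W/m²

cos θ_z = sin φ sin δ + cos φ cos δ cos H = (0.7848)(0.0924) + (0.6198)(0.9957)(0.9664) = 0.6689.
Air mass m = 1/cos θ_z = 1/0.6689 = 1.495; τ^m = 0.84^1.495 = 0.7705.
Surface direct beam = 1370 × 0.6689 × 0.7705 = 706.08 W/m².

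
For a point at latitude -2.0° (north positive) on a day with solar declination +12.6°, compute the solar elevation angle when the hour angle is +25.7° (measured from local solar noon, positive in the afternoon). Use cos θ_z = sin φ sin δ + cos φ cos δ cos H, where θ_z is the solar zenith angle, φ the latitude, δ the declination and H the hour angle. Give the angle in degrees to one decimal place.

60.6°

cos θ_z = sin(-2.0°) sin(12.6°) + cos(-2.0°) cos(12.6°) cos(25.70°) = -0.0076 + 0.8788 = 0.8712.
θ_z = arccos(0.8712) = 29.40°, so the elevation is 90° − 29.40° = 60.60°.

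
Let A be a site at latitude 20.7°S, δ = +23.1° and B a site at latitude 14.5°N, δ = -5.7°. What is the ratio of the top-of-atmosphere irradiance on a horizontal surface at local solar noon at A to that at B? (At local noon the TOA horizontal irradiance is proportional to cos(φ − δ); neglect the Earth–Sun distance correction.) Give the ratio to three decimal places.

0.769

A: cos θ_z = cos(-20.7° − (23.1°)) = 0.7218.
B: cos θ_z = cos(14.5° − (-5.7°)) = 0.9385.
Ratio A/B = 0.7218 / 0.9385 = 0.7691.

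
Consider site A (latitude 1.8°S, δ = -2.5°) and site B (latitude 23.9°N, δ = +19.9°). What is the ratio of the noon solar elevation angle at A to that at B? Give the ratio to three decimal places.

1.038

A: 90° − |-1.8 − (-2.5)| = 89.30°.
B: 90° − |23.9 − (19.9)| = 86.00°.
Ratio A/B = 89.3000 / 86.0000 = 1.0384.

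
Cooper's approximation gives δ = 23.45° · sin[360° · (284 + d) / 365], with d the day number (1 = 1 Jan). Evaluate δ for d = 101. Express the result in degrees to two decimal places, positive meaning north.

+7.91°

360 × (284 + 101) / 365 = 379.726°; sin(379.726°) = 0.3375.
δ = 23.45 × 0.3375 = 7.914° ≈ +7.91°.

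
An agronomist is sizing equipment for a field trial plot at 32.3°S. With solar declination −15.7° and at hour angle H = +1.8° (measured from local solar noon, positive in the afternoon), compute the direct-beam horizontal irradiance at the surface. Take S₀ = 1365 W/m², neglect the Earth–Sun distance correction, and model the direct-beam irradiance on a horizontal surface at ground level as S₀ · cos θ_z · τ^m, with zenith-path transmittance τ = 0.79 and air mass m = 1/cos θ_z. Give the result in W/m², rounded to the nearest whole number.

cos θ_z = sin(-32.3°) sin(-15.7°) + cos(-32.3°) cos(-15.7°) cos(1.80°) = 0.1446 + 0.8133 = 0.9579.
Air mass m = 1/cos θ_z = 1/0.9579 = 1.044; τ^m = 0.79^1.044 = 0.7818.
Surface direct beam = 1365 × 0.9579 × 0.7818 = 1022.23 W/m².

1022 W/m²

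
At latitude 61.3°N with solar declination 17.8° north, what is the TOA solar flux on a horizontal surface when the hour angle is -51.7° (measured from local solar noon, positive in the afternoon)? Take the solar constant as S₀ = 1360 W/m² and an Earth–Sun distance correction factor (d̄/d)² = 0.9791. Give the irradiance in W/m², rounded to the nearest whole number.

734 W/m²

With φ = 61.3°, δ = 17.8°, H = -51.70°: sin φ sin δ = 0.2681, cos φ cos δ cos H = 0.2834, so cos θ_z = 0.5515.
Top-of-atmosphere irradiance = S₀ (d̄/d)² cos θ_z = 1360 × 0.9791 × 0.5515 = 734.36 W/m².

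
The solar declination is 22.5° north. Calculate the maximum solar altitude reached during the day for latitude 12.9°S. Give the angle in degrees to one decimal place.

54.6°

At local solar noon the hour angle is zero, so the elevation is 90° − |φ − δ| = 90° − |-12.9° − (22.5°)| = 90° − 35.4° = 54.6°.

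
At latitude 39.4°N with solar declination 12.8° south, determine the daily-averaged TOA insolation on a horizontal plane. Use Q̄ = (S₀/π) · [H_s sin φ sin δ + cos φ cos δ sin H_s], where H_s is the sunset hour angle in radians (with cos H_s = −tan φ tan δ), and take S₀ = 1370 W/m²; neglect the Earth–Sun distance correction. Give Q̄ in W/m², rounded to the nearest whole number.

−tan φ tan δ = −(0.8214)(-0.2272) = 0.1866; H_s = arccos(0.1866) = 79.25°. In radians, H_s = 1.3832.
H_s sin φ sin δ = 1.3832 × 0.6347 × -0.2215 = -0.1945.
cos φ cos δ sin H_s = 0.7727 × 0.9751 × 0.9825 = 0.7403.
Q̄ = (1370/π) × (-0.1945 + 0.7403) = 436.08 × 0.5458 = 238.01 W/m².

238 W/m²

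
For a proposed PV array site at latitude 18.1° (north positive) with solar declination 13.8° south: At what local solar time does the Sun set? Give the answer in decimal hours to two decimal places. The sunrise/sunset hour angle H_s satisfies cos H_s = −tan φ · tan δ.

−tan φ tan δ = −(0.3269)(-0.2456) = 0.0803; H_s = arccos(0.0803) = 85.39°.
Sunset is at 12 + H_s/15 = 12 + 5.693 = 17.693 h local solar time.

17.69 h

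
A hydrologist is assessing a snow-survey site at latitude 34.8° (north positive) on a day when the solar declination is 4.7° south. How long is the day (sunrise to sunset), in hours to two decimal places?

11.56 hours

cos H_s = −tan(34.8°) · tan(-4.7°) = 0.0571, so H_s = arccos(0.0571) = 86.73°.
Day length = 2 H_s / 15° h⁻¹ = 173.46° / 15 = 11.564 h.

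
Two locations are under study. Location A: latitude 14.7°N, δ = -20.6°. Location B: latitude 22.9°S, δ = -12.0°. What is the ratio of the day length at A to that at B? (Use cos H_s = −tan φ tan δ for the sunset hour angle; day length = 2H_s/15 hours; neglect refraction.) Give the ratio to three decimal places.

A: H_s = arccos(−tan 14.7° · tan -20.6°) = 84.34°, so 2H_s/15 = 11.2453 h.
B: H_s = arccos(−tan -22.9° · tan -12.0°) = 95.15°, so 2H_s/15 = 12.6867 h.
Ratio A/B = 11.2453 / 12.6867 = 0.8864.

0.886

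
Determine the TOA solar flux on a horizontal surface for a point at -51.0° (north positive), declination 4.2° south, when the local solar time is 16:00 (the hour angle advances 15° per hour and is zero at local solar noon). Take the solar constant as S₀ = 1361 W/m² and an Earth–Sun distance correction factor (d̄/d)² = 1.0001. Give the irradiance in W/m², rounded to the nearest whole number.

505 W/m²

Hour angle H = 15° × (16 − 12) = 60.00°.
cos θ_z = sin(-51.0°) sin(-4.2°) + cos(-51.0°) cos(-4.2°) cos(60.00°) = 0.0569 + 0.3138 = 0.3707.
Top-of-atmosphere irradiance = S₀ (d̄/d)² cos θ_z = 1361 × 1.0001 × 0.3707 = 504.57 W/m².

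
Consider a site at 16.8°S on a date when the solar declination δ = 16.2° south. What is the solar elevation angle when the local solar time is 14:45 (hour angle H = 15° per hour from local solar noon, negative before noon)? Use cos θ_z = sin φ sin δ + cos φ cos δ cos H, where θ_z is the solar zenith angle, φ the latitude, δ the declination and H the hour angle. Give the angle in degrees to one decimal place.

Hour angle H = 15° × (14.75 − 12) = 41.25°.
cos θ_z = sin(-16.8°) sin(-16.2°) + cos(-16.8°) cos(-16.2°) cos(41.25°) = 0.0806 + 0.6912 = 0.7718.
θ_z = arccos(0.7718) = 39.48°, so the elevation is 90° − 39.48° = 50.52°.

50.5°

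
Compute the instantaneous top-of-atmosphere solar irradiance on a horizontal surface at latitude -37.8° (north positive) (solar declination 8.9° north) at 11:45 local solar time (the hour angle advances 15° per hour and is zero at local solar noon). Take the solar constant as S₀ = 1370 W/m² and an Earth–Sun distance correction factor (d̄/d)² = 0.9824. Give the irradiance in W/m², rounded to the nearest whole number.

Hour angle H = 15° × (11.75 − 12) = -3.75°.
With φ = -37.8°, δ = 8.9°, H = -3.75°: sin φ sin δ = -0.0948, cos φ cos δ cos H = 0.7790, so cos θ_z = 0.6842.
Top-of-atmosphere irradiance = S₀ (d̄/d)² cos θ_z = 1370 × 0.9824 × 0.6842 = 920.86 W/m².

921 W/m²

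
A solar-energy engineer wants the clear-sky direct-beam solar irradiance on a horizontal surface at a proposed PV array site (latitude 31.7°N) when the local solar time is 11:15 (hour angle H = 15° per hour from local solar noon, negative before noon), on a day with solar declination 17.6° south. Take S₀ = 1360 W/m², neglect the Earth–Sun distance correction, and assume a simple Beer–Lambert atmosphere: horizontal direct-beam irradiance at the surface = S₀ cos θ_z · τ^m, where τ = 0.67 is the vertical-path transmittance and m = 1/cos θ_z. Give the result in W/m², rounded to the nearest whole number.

Hour angle H = 15° × (11.25 − 12) = -11.25°.
cos θ_z = sin(31.7°) sin(-17.6°) + cos(31.7°) cos(-17.6°) cos(-11.25°) = -0.1589 + 0.7954 = 0.6365.
Air mass m = 1/cos θ_z = 1/0.6365 = 1.571; τ^m = 0.67^1.571 = 0.5330.
Surface direct beam = 1360 × 0.6365 × 0.5330 = 461.39 W/m².

461 W/m²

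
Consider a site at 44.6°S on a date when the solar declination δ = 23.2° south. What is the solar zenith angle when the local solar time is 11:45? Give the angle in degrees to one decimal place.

Hour angle H = 15° × (11.75 − 12) = -3.75°.
cos θ_z = sin(-44.6°) sin(-23.2°) + cos(-44.6°) cos(-23.2°) cos(-3.75°) = 0.2766 + 0.6530 = 0.9296.
θ_z = arccos(0.9296) = 21.63°.

21.6°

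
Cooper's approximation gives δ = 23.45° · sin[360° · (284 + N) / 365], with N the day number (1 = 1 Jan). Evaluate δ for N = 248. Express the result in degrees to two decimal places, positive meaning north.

+6.18°

360 × (284 + 248) / 365 = 524.712°; sin(524.712°) = 0.2637.
δ = 23.45 × 0.2637 = 6.184° ≈ +6.18°.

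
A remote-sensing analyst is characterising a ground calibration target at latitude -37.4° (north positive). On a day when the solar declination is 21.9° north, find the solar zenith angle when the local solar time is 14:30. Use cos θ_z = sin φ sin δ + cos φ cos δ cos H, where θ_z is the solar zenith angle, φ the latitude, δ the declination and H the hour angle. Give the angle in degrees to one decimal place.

69.0°

Hour angle H = 15° × (14.5 − 12) = 37.50°.
With φ = -37.4°, δ = 21.9°, H = 37.50°: sin φ sin δ = -0.2265, cos φ cos δ cos H = 0.5848, so cos θ_z = 0.3583.
θ_z = arccos(0.3583) = 69.00°.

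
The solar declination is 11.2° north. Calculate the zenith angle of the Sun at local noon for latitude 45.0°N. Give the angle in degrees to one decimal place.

At local solar noon the hour angle is zero, so the zenith angle is |φ − δ| = |45.0° − (11.2°)| = 33.8°.

33.8°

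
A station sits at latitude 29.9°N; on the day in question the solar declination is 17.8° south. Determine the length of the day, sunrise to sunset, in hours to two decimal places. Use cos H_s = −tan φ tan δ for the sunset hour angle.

10.58 hours

The sunset hour angle satisfies cos H_s = −tan φ tan δ = 0.1846, giving H_s = 79.36°.
Day length = 2 H_s / 15° h⁻¹ = 158.72° / 15 = 10.581 h.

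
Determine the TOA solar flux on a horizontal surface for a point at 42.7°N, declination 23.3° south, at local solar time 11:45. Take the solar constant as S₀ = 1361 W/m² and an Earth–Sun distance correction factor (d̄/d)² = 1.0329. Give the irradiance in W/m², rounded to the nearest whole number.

570 W/m²

Hour angle H = 15° × (11.75 − 12) = -3.75°.
cos θ_z = sin(42.7°) sin(-23.3°) + cos(42.7°) cos(-23.3°) cos(-3.75°) = -0.2682 + 0.6735 = 0.4053.
Top-of-atmosphere irradiance = S₀ (d̄/d)² cos θ_z = 1361 × 1.0329 × 0.4053 = 569.76 W/m².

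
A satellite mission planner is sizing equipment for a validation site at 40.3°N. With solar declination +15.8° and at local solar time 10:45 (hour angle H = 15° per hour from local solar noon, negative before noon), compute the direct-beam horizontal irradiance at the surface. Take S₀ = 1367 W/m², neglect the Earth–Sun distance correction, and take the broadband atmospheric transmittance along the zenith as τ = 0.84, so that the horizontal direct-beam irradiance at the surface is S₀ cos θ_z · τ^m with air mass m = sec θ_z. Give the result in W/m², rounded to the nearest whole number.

Hour angle H = 15° × (10.75 − 12) = -18.75°.
With φ = 40.3°, δ = 15.8°, H = -18.75°: sin φ sin δ = 0.1761, cos φ cos δ cos H = 0.6949, so cos θ_z = 0.8710.
Air mass m = 1/cos θ_z = 1/0.8710 = 1.148; τ^m = 0.84^1.148 = 0.8186.
Surface direct beam = 1367 × 0.8710 × 0.8186 = 974.67 W/m².

975 W/m²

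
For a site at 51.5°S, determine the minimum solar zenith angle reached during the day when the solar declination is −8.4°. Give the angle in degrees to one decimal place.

43.1°

At local solar noon the hour angle is zero, so the zenith angle is |φ − δ| = |-51.5° − (-8.4°)| = 43.1°.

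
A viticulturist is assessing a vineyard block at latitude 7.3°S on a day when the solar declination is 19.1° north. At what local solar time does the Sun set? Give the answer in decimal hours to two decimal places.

17.83 h

−tan φ tan δ = −(-0.1281)(0.3463) = 0.0444; H_s = arccos(0.0444) = 87.46°.
Sunset is at 12 + H_s/15 = 12 + 5.831 = 17.831 h local solar time.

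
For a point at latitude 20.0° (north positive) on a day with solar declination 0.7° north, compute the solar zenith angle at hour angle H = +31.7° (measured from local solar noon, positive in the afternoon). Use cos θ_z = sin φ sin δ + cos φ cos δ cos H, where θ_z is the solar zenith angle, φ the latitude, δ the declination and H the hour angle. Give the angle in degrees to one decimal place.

cos θ_z = sin(20.0°) sin(0.7°) + cos(20.0°) cos(0.7°) cos(31.70°) = 0.0042 + 0.7994 = 0.8036.
θ_z = arccos(0.8036) = 36.52°.

36.5°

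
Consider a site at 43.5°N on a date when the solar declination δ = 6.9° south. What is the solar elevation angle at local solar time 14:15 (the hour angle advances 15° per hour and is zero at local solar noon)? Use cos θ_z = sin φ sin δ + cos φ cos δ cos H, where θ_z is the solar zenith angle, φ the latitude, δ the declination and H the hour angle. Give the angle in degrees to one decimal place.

31.1°

Hour angle H = 15° × (14.25 − 12) = 33.75°.
cos θ_z = sin(43.5°) sin(-6.9°) + cos(43.5°) cos(-6.9°) cos(33.75°) = -0.0827 + 0.5988 = 0.5161.
θ_z = arccos(0.5161) = 58.93°, so the elevation is 90° − 58.93° = 31.07°.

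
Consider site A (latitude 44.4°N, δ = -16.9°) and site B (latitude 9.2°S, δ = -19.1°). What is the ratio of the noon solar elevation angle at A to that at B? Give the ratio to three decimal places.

0.358

A: 90° − |44.4 − (-16.9)| = 28.70°.
B: 90° − |-9.2 − (-19.1)| = 80.10°.
Ratio A/B = 28.7000 / 80.1000 = 0.3583.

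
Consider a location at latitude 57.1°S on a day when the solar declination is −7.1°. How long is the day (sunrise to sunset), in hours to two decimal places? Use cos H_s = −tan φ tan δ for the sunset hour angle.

13.48 hours

The sunset hour angle satisfies cos H_s = −tan φ tan δ = -0.1925, giving H_s = 101.10°.
Day length = 2 H_s / 15° h⁻¹ = 202.20° / 15 = 13.480 h.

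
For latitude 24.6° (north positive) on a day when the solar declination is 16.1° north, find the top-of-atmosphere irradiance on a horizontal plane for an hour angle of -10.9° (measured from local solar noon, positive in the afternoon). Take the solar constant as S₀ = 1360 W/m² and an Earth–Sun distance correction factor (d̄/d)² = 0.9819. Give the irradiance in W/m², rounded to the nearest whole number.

cos θ_z = sin(24.6°) sin(16.1°) + cos(24.6°) cos(16.1°) cos(-10.90°) = 0.1154 + 0.8578 = 0.9732.
Top-of-atmosphere irradiance = S₀ (d̄/d)² cos θ_z = 1360 × 0.9819 × 0.9732 = 1299.60 W/m².

1300 W/m²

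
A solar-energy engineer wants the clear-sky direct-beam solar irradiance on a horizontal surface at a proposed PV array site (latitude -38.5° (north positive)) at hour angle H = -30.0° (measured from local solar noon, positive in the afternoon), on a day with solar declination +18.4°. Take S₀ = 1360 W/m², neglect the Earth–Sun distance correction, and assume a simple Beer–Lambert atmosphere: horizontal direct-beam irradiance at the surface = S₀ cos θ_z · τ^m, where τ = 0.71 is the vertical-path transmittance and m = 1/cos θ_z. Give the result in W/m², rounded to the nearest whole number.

With φ = -38.5°, δ = 18.4°, H = -30.00°: sin φ sin δ = -0.1965, cos φ cos δ cos H = 0.6431, so cos θ_z = 0.4466.
Air mass m = 1/cos θ_z = 1/0.4466 = 2.239; τ^m = 0.71^2.239 = 0.4645.
Surface direct beam = 1360 × 0.4466 × 0.4645 = 282.13 W/m².

282 W/m²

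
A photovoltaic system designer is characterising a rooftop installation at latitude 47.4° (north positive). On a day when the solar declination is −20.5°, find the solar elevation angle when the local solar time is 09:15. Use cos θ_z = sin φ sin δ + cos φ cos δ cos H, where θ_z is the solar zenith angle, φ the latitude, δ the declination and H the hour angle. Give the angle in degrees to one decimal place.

Hour angle H = 15° × (9.25 − 12) = -41.25°.
cos θ_z = sin φ sin δ + cos φ cos δ cos H = (0.7361)(-0.3502) + (0.6769)(0.9367)(0.7518) = 0.2189.
θ_z = arccos(0.2189) = 77.36°, so the elevation is 90° − 77.36° = 12.64°.

12.6°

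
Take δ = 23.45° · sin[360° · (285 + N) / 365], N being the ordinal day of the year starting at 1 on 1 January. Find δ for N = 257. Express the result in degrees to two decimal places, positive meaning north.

360 × (285 + 257) / 365 = 534.575°; sin(534.575°) = 0.0945.
δ = 23.45 × 0.0945 = 2.216° ≈ +2.22°.

+2.22°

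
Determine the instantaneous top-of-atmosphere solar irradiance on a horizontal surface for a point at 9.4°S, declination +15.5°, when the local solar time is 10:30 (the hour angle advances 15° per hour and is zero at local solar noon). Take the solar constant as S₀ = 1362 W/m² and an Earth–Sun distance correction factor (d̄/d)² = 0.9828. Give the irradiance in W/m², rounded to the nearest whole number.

Hour angle H = 15° × (10.5 − 12) = -22.50°.
cos θ_z = sin(-9.4°) sin(15.5°) + cos(-9.4°) cos(15.5°) cos(-22.50°) = -0.0436 + 0.8783 = 0.8347.
Top-of-atmosphere irradiance = S₀ (d̄/d)² cos θ_z = 1362 × 0.9828 × 0.8347 = 1117.31 W/m².

1117 W/m²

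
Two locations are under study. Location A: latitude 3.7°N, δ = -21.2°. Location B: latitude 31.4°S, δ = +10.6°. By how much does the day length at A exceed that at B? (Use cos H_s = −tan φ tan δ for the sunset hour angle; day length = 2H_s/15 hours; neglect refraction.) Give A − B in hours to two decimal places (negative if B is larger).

A: H_s = arccos(−tan 3.7° · tan -21.2°) = 88.56°, so 2H_s/15 = 11.8080 h.
B: H_s = arccos(−tan -31.4° · tan 10.6°) = 83.44°, so 2H_s/15 = 11.1253 h.
A − B = 11.8080 − 11.1253 = 0.6827 h.

+0.68 h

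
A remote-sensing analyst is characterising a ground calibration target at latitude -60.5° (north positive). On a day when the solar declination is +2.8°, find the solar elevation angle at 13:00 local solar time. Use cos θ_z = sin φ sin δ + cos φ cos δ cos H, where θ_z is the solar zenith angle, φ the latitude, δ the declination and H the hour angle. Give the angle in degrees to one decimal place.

Hour angle H = 15° × (13 − 12) = 15.00°.
cos θ_z = sin φ sin δ + cos φ cos δ cos H = (-0.8704)(0.0488) + (0.4924)(0.9988)(0.9659) = 0.4326.
θ_z = arccos(0.4326) = 64.37°, so the elevation is 90° − 64.37° = 25.63°.

25.6°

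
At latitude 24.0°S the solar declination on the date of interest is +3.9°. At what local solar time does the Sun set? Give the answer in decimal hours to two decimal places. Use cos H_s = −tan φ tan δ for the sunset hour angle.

17.88 h

The sunset hour angle satisfies cos H_s = −tan φ tan δ = 0.0304, giving H_s = 88.26°.
Sunset is at 12 + H_s/15 = 12 + 5.884 = 17.884 h local solar time.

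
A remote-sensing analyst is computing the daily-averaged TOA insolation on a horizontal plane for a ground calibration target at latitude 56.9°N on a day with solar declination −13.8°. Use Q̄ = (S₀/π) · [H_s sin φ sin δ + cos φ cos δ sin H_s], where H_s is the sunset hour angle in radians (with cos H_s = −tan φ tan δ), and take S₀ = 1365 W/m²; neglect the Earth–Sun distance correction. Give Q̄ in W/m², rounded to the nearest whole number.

cos H_s = −tan(56.9°) · tan(-13.8°) = 0.3768, so H_s = arccos(0.3768) = 67.86°. In radians, H_s = 1.1844.
H_s sin φ sin δ = 1.1844 × 0.8377 × -0.2385 = -0.2366.
cos φ cos δ sin H_s = 0.5461 × 0.9711 × 0.9263 = 0.4912.
Q̄ = (1365/π) × (-0.2366 + 0.4912) = 434.49 × 0.2546 = 110.62 W/m².

111 W/m²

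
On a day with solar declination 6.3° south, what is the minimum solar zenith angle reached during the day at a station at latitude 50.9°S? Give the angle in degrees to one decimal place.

44.6°

At local solar noon the hour angle is zero, so the zenith angle is |φ − δ| = |-50.9° − (-6.3°)| = 44.6°.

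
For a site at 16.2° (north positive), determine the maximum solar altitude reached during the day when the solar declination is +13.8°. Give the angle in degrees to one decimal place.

87.6°

At local solar noon the hour angle is zero, so the elevation is 90° − |φ − δ| = 90° − |16.2° − (13.8°)| = 90° − 2.4° = 87.6°.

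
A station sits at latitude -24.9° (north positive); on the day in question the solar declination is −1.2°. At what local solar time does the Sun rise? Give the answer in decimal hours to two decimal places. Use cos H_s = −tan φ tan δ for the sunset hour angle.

5.96 h

−tan φ tan δ = −(-0.4642)(-0.0209) = -0.0097; H_s = arccos(-0.0097) = 90.56°.
Sunrise is at 12 − H_s/15 = 12 − 6.037 = 5.963 h local solar time.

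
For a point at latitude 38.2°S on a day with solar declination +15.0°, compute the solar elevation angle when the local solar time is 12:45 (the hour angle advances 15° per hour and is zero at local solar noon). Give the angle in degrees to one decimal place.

Hour angle H = 15° × (12.75 − 12) = 11.25°.
cos θ_z = sin(-38.2°) sin(15.0°) + cos(-38.2°) cos(15.0°) cos(11.25°) = -0.1601 + 0.7445 = 0.5844.
θ_z = arccos(0.5844) = 54.24°, so the elevation is 90° − 54.24° = 35.76°.

35.8°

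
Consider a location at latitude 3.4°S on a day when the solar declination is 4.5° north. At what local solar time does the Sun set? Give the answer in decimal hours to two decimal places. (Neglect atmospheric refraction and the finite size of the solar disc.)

The sunset hour angle satisfies cos H_s = −tan φ tan δ = 0.0047, giving H_s = 89.73°.
Sunset is at 12 + H_s/15 = 12 + 5.982 = 17.982 h local solar time.

17.98 h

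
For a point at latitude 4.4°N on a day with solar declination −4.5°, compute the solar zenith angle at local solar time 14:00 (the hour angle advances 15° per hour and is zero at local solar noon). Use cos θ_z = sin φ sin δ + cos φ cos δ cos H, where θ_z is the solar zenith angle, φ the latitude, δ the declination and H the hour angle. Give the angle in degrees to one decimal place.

31.3°

Hour angle H = 15° × (14 − 12) = 30.00°.
With φ = 4.4°, δ = -4.5°, H = 30.00°: sin φ sin δ = -0.0060, cos φ cos δ cos H = 0.8608, so cos θ_z = 0.8548.
θ_z = arccos(0.8548) = 31.26°.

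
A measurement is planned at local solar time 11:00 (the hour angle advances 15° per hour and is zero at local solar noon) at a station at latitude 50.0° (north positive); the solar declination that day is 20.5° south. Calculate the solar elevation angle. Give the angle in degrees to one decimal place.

18.3°

Hour angle H = 15° × (11 − 12) = -15.00°.
With φ = 50.0°, δ = -20.5°, H = -15.00°: sin φ sin δ = -0.2683, cos φ cos δ cos H = 0.5816, so cos θ_z = 0.3133.
θ_z = arccos(0.3133) = 71.74°, so the elevation is 90° − 71.74° = 18.26°.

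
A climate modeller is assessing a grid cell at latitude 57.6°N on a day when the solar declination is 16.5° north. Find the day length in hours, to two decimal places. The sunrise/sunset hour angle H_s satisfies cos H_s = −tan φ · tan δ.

15.71 hours

cos H_s = −tan(57.6°) · tan(16.5°) = -0.4668, so H_s = arccos(-0.4668) = 117.83°.
Day length = 2 H_s / 15° h⁻¹ = 235.66° / 15 = 15.711 h.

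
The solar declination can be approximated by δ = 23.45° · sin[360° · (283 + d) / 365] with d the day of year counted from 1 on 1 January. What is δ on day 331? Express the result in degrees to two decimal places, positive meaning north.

-21.35°

360 × (283 + 331) / 365 = 605.589°; sin(605.589°) = -0.9106.
δ = 23.45 × -0.9106 = -21.354° ≈ -21.35°.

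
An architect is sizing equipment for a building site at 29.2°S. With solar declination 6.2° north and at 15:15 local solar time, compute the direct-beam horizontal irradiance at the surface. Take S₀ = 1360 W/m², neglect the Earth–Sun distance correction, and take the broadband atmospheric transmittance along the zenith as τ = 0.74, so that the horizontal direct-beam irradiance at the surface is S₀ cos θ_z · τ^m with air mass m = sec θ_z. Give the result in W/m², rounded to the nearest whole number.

396 W/m²

Hour angle H = 15° × (15.25 − 12) = 48.75°.
cos θ_z = sin(-29.2°) sin(6.2°) + cos(-29.2°) cos(6.2°) cos(48.75°) = -0.0527 + 0.5722 = 0.5195.
Air mass m = 1/cos θ_z = 1/0.5195 = 1.925; τ^m = 0.74^1.925 = 0.5601.
Surface direct beam = 1360 × 0.5195 × 0.5601 = 395.72 W/m².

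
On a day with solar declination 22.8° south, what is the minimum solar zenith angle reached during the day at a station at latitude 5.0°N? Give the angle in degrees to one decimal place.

27.8°

At local solar noon the hour angle is zero, so the zenith angle is |φ − δ| = |5.0° − (-22.8°)| = 27.8°.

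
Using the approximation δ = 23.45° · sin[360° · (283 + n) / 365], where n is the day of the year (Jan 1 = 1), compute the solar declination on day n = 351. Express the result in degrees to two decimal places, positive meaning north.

-23.37°

360 × (283 + 351) / 365 = 625.315°; sin(625.315°) = -0.9967.
δ = 23.45 × -0.9967 = -23.373° ≈ -23.37°.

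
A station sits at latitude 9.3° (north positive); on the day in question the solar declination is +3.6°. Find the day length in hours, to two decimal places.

−tan φ tan δ = −(0.1638)(0.0629) = -0.0103; H_s = arccos(-0.0103) = 90.59°.
Day length = 2 H_s / 15° h⁻¹ = 181.18° / 15 = 12.079 h.

12.08 hours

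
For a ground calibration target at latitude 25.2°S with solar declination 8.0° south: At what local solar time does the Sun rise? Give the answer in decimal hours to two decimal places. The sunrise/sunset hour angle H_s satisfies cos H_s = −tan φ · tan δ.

The sunset hour angle satisfies cos H_s = −tan φ tan δ = -0.0661, giving H_s = 93.79°.
Sunrise is at 12 − H_s/15 = 12 − 6.253 = 5.747 h local solar time.

5.75 h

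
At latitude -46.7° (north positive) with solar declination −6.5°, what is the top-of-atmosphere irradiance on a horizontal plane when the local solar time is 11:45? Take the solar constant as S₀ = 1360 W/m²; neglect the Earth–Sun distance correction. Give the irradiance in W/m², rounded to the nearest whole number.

Hour angle H = 15° × (11.75 − 12) = -3.75°.
cos θ_z = sin φ sin δ + cos φ cos δ cos H = (-0.7278)(-0.1132) + (0.6858)(0.9936)(0.9979) = 0.7624.
Top-of-atmosphere irradiance = S₀ cos θ_z = 1360 × 0.7624 = 1036.86 W/m².

1037 W/m²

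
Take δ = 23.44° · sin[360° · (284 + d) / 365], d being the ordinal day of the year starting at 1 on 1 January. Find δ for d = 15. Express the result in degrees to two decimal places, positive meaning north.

-21.26°

360 × (284 + 15) / 365 = 294.904°; sin(294.904°) = -0.9070.
δ = 23.44 × -0.9070 = -21.260° ≈ -21.26°.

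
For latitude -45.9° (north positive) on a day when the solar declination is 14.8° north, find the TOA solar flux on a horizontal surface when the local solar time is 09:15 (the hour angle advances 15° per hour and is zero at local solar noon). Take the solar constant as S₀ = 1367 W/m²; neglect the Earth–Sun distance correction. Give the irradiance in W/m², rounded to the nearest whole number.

441 W/m²

Hour angle H = 15° × (9.25 − 12) = -41.25°.
With φ = -45.9°, δ = 14.8°, H = -41.25°: sin φ sin δ = -0.1834, cos φ cos δ cos H = 0.5059, so cos θ_z = 0.3225.
Top-of-atmosphere irradiance = S₀ cos θ_z = 1367 × 0.3225 = 440.86 W/m².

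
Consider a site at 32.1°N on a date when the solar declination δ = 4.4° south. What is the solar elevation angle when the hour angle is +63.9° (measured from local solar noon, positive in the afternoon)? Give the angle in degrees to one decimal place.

19.3°

cos θ_z = sin φ sin δ + cos φ cos δ cos H = (0.5314)(-0.0767) + (0.8471)(0.9971)(0.4399) = 0.3308.
θ_z = arccos(0.3308) = 70.68°, so the elevation is 90° − 70.68° = 19.32°.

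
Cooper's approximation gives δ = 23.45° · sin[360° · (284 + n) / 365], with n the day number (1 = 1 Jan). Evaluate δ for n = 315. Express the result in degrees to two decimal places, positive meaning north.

360 × (284 + 315) / 365 = 590.795°; sin(590.795°) = -0.7749.
δ = 23.45 × -0.7749 = -18.171° ≈ -18.17°.

-18.17°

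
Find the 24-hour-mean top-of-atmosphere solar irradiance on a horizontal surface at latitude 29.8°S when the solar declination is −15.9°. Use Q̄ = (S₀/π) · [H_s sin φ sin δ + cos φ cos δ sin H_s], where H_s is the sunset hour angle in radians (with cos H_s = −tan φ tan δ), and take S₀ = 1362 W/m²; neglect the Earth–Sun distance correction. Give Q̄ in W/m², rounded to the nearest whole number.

459 W/m²

cos H_s = −tan(-29.8°) · tan(-15.9°) = -0.1631, so H_s = arccos(-0.1631) = 99.39°. In radians, H_s = 1.7347.
H_s sin φ sin δ = 1.7347 × -0.4970 × -0.2740 = 0.2362.
cos φ cos δ sin H_s = 0.8678 × 0.9617 × 0.9866 = 0.8234.
Q̄ = (1362/π) × (0.2362 + 0.8234) = 433.54 × 1.0596 = 459.38 W/m².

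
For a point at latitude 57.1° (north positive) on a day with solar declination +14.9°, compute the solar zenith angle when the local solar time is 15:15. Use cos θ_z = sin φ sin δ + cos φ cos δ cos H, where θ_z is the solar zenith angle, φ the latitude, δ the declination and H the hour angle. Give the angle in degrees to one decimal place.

55.8°

Hour angle H = 15° × (15.25 − 12) = 48.75°.
With φ = 57.1°, δ = 14.9°, H = 48.75°: sin φ sin δ = 0.2159, cos φ cos δ cos H = 0.3461, so cos θ_z = 0.5620.
θ_z = arccos(0.5620) = 55.81°.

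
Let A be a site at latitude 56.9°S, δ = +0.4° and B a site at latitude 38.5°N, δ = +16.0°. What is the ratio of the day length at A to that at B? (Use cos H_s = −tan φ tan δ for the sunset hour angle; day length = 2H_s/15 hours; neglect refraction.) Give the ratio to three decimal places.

A: H_s = arccos(−tan -56.9° · tan 0.4°) = 89.39°, so 2H_s/15 = 11.9187 h.
B: H_s = arccos(−tan 38.5° · tan 16.0°) = 103.18°, so 2H_s/15 = 13.7573 h.
Ratio A/B = 11.9187 / 13.7573 = 0.8664.

0.866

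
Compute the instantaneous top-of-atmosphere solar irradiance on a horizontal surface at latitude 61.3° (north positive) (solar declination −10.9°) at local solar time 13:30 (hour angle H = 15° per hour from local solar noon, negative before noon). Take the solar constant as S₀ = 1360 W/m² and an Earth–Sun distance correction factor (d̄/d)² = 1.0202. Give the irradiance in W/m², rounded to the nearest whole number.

374 W/m²

Hour angle H = 15° × (13.5 − 12) = 22.50°.
With φ = 61.3°, δ = -10.9°, H = 22.50°: sin φ sin δ = -0.1659, cos φ cos δ cos H = 0.4357, so cos θ_z = 0.2698.
Top-of-atmosphere irradiance = S₀ (d̄/d)² cos θ_z = 1360 × 1.0202 × 0.2698 = 374.34 W/m².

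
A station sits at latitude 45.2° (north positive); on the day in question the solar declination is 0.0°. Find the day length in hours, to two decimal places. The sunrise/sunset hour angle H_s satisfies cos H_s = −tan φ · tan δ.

cos H_s = −tan(45.2°) · tan(0.0°) = 0.0000, so H_s = arccos(0.0000) = 90.00°.
Day length = 2 H_s / 15° h⁻¹ = 180.00° / 15 = 12.000 h.

12.00 hours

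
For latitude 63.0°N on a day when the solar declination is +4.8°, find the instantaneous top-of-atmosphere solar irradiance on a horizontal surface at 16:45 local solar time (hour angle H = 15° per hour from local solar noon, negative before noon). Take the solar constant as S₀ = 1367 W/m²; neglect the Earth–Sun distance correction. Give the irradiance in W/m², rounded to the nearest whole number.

Hour angle H = 15° × (16.75 − 12) = 71.25°.
cos θ_z = sin φ sin δ + cos φ cos δ cos H = (0.8910)(0.0837) + (0.4540)(0.9965)(0.3214) = 0.2200.
Top-of-atmosphere irradiance = S₀ cos θ_z = 1367 × 0.2200 = 300.74 W/m².

301 W/m²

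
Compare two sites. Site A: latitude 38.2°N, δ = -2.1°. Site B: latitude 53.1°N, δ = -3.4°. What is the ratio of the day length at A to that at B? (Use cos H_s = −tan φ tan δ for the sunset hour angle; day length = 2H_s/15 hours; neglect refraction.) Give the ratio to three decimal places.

1.034

A: H_s = arccos(−tan 38.2° · tan -2.1°) = 88.35°, so 2H_s/15 = 11.7800 h.
B: H_s = arccos(−tan 53.1° · tan -3.4°) = 85.46°, so 2H_s/15 = 11.3947 h.
Ratio A/B = 11.7800 / 11.3947 = 1.0338.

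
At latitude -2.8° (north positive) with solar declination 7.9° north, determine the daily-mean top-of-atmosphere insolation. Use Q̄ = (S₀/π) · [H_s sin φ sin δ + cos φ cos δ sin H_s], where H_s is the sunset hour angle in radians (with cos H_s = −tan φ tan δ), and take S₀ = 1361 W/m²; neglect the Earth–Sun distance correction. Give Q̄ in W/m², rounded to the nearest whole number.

424 W/m²

cos H_s = −tan(-2.8°) · tan(7.9°) = 0.0068, so H_s = arccos(0.0068) = 89.61°. In radians, H_s = 1.5640.
H_s sin φ sin δ = 1.5640 × -0.0488 × 0.1374 = -0.0105.
cos φ cos δ sin H_s = 0.9988 × 0.9905 × 1.0000 = 0.9893.
Q̄ = (1361/π) × (-0.0105 + 0.9893) = 433.22 × 0.9788 = 424.04 W/m².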